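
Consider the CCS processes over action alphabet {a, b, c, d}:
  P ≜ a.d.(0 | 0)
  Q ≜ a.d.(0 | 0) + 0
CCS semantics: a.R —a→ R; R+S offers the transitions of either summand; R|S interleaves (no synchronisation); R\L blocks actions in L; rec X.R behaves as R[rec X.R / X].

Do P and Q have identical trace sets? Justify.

LTS(P): 3 reachable states
  u0 = a.d.(0 | 0) ⊢ =a=> u1
  u1 = d.(0 | 0) ⊢ =d=> u2
  u2 = 0 | 0 ⊢ (no moves)
LTS(Q): 3 reachable states
  v0 = a.d.(0 | 0) + 0 ⊢ =a=> v1
  v1 = d.(0 | 0) ⊢ =d=> v2
  v2 = 0 | 0 ⊢ (no moves)
Bisimilarity quotient blocks:
  B0 = {u0, v0}
  B1 = {u1, v1}
  B2 = {u2, v2}
u0 ∈ B0, v0 ∈ B0 → same block
Bisimilar ⇒ trace-equivalent.

traces(P) = traces(Q)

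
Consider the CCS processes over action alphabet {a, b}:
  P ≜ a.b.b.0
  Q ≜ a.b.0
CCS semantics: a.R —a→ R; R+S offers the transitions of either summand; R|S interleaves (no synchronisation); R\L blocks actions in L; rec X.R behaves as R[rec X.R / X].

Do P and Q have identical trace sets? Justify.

traces(P) ≠ traces(Q) — witness ⟨abb⟩

P's transition system — 4 states:
  p0 = a.b.b.0 ⊢ -a-> p1
  p1 = b.b.0 ⊢ -b-> p2
  p2 = b.0 ⊢ -b-> p3
  p3 = 0 ⊢ ·
Q's transition system — 3 states:
  q0 = a.b.0 ⊢ -a-> q1
  q1 = b.0 ⊢ -b-> q2
  q2 = 0 ⊢ ·
Run σ = ⟨abb⟩ on P: start {p0}
  [1] a ⇒ {p1}
  [2] b ⇒ {p2}
  [3] b ⇒ {p3}
  ✓ P
Run σ = ⟨abb⟩ on Q: start {q0}
  [1] a ⇒ {q1}
  [2] b ⇒ {q2}
  [3] b ⇒ ∅  — Q cannot continue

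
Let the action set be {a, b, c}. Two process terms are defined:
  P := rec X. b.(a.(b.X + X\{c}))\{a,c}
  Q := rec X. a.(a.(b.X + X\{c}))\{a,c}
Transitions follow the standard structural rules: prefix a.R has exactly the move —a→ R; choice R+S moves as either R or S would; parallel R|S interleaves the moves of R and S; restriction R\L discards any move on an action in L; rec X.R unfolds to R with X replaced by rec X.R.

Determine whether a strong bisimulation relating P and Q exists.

P's transition system — 2 states:
  p0 = rec X. b.(a.(b.X + X\{c}))\{a,c} has moves =b=> p1
  p1 = (a.(b.(rec X. b.(a.(b.X + X\{c}))\{a,c}) + (rec X. b.(a.(b.X + X\{c}))\{a,c})\{c}))\{a,c} has moves deadlocked
Q's transition system — 2 states:
  q0 = rec X. a.(a.(b.X + X\{c}))\{a,c} has moves =a=> q1
  q1 = (a.(b.(rec X. a.(a.(b.X + X\{c}))\{a,c}) + (rec X. a.(a.(b.X + X\{c}))\{a,c})\{c}))\{a,c} has moves deadlocked
Coarsest stable partition (strong bisimilarity classes):
  B0 = {p0}
  B1 = {p1, q1}
  B2 = {q0}
p0 ∈ B0, q0 ∈ B2 → different blocks

NO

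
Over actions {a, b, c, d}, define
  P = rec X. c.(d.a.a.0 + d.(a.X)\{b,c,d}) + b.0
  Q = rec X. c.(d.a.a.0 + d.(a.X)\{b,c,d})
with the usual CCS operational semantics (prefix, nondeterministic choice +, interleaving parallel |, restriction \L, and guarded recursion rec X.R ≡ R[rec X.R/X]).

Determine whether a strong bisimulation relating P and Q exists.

P's transition system — 7 states:
  p0 = rec X. c.(d.a.a.0 + d.(a.X)\{b,c,d}) + b.0 ⊢ —b→ p1, —c→ p2
  p1 = 0 ⊢ ∅
  p2 = d.a.a.0 + d.(a.(rec X. c.(d.a.a.0 + d.(a.X)\{b,c,d}) + b.0))\{b,c,d} ⊢ —d→ p3, —d→ p4
  p3 = (a.(rec X. c.(d.a.a.0 + d.(a.X)\{b,c,d}) + b.0))\{b,c,d} ⊢ —a→ p5
  p4 = a.a.0 ⊢ —a→ p6
  p5 = (rec X. c.(d.a.a.0 + d.(a.X)\{b,c,d}) + b.0)\{b,c,d} ⊢ ∅
  p6 = a.0 ⊢ —a→ p1
Q's transition system — 7 states:
  q0 = rec X. c.(d.a.a.0 + d.(a.X)\{b,c,d}) ⊢ —c→ q1
  q1 = d.a.a.0 + d.(a.(rec X. c.(d.a.a.0 + d.(a.X)\{b,c,d})))\{b,c,d} ⊢ —d→ q2, —d→ q3
  q2 = (a.(rec X. c.(d.a.a.0 + d.(a.X)\{b,c,d})))\{b,c,d} ⊢ —a→ q4
  q3 = a.a.0 ⊢ —a→ q5
  q4 = (rec X. c.(d.a.a.0 + d.(a.X)\{b,c,d}))\{b,c,d} ⊢ ∅
  q5 = a.0 ⊢ —a→ q6
  q6 = 0 ⊢ ∅
Partition-refinement fixed point:
  B0 = {p0}
  B1 = {p1, p5, q4, q6}
  B2 = {p2, q1}
  B3 = {p3, p6, q2, q5}
  B4 = {p4, q3}
  B5 = {q0}
p0 ∈ B0, q0 ∈ B5 → different blocks

not bisimilar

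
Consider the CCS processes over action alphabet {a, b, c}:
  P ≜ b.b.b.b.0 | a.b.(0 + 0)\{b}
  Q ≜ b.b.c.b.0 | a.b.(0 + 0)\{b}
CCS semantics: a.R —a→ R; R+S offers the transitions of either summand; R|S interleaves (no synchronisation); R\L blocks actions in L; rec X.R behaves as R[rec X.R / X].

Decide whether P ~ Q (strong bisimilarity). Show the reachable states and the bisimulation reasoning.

LTS(P): 15 reachable states
  m0 = b.b.b.b.0 | a.b.(0 + 0)\{b} :: --a--▸ m1, --b--▸ m2
  m1 = b.b.b.b.0 | b.(0 + 0)\{b} :: --b--▸ m3, --b--▸ m4
  m2 = b.b.b.0 | a.b.(0 + 0)\{b} :: --a--▸ m3, --b--▸ m5
  m3 = b.b.b.0 | b.(0 + 0)\{b} :: --b--▸ m6, --b--▸ m7
  m4 = b.b.b.b.0 | (0 + 0)\{b} :: --b--▸ m7
  m5 = b.b.0 | a.b.(0 + 0)\{b} :: --a--▸ m6, --b--▸ m8
  m6 = b.b.0 | b.(0 + 0)\{b} :: --b--▸ m10, --b--▸ m9
  m7 = b.b.b.0 | (0 + 0)\{b} :: --b--▸ m10
  m8 = b.0 | a.b.(0 + 0)\{b} :: --a--▸ m9, --b--▸ m11
  m9 = b.0 | b.(0 + 0)\{b} :: --b--▸ m12, --b--▸ m13
  m10 = b.b.0 | (0 + 0)\{b} :: --b--▸ m13
  m11 = 0 | a.b.(0 + 0)\{b} :: --a--▸ m12
  m12 = 0 | b.(0 + 0)\{b} :: --b--▸ m14
  m13 = b.0 | (0 + 0)\{b} :: --b--▸ m14
  m14 = 0 | (0 + 0)\{b} :: stopped
LTS(Q): 15 reachable states
  n0 = b.b.c.b.0 | a.b.(0 + 0)\{b} :: --a--▸ n1, --b--▸ n2
  n1 = b.b.c.b.0 | b.(0 + 0)\{b} :: --b--▸ n3, --b--▸ n4
  n2 = b.c.b.0 | a.b.(0 + 0)\{b} :: --a--▸ n4, --b--▸ n5
  n3 = b.b.c.b.0 | (0 + 0)\{b} :: --b--▸ n6
  n4 = b.c.b.0 | b.(0 + 0)\{b} :: --b--▸ n6, --b--▸ n7
  n5 = c.b.0 | a.b.(0 + 0)\{b} :: --a--▸ n7, --c--▸ n8
  n6 = b.c.b.0 | (0 + 0)\{b} :: --b--▸ n9
  n7 = c.b.0 | b.(0 + 0)\{b} :: --b--▸ n9, --c--▸ n10
  n8 = b.0 | a.b.(0 + 0)\{b} :: --a--▸ n10, --b--▸ n11
  n9 = c.b.0 | (0 + 0)\{b} :: --c--▸ n12
  n10 = b.0 | b.(0 + 0)\{b} :: --b--▸ n12, --b--▸ n13
  n11 = 0 | a.b.(0 + 0)\{b} :: --a--▸ n13
  n12 = b.0 | (0 + 0)\{b} :: --b--▸ n14
  n13 = 0 | b.(0 + 0)\{b} :: --b--▸ n14
  n14 = 0 | (0 + 0)\{b} :: stopped
Partition-refinement fixed point:
  B0 = {m0}
  B1 = {m1}
  B2 = {m3, m4}
  B3 = {m6, m7}
  B4 = {m10, m9, n10}
  B5 = {m12, m13, n12, n13}
  B6 = {m14, n14}
  B7 = {m2}
  B8 = {m5}
  B9 = {m8, n8}
  B10 = {m11, n11}
  B11 = {n0}
  B12 = {n2}
  B13 = {n4}
  B14 = {n6}
  B15 = {n9}
  B16 = {n7}
  B17 = {n5}
  B18 = {n1}
  B19 = {n3}
m0 ∈ B0, n0 ∈ B11 → different blocks

P ≁ Q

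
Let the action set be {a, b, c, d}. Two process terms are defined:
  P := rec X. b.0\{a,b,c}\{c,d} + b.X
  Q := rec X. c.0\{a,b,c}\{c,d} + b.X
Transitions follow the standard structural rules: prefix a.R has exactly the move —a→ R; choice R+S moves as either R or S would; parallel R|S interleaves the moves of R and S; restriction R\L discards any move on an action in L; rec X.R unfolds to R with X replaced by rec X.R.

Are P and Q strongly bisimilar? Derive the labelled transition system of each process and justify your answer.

P's transition system — 2 states:
  u0 = rec X. b.0\{a,b,c}\{c,d} + b.X | =b=> u0, =b=> u1
  u1 = 0\{a,b,c}\{c,d} | stopped
Q's transition system — 2 states:
  v0 = rec X. c.0\{a,b,c}\{c,d} + b.X | =b=> v0, =c=> v1
  v1 = 0\{a,b,c}\{c,d} | stopped
Coarsest stable partition (strong bisimilarity classes):
  B0 = {u0}
  B1 = {u1, v1}
  B2 = {v0}
u0 ∈ B0, v0 ∈ B2 → different blocks

NO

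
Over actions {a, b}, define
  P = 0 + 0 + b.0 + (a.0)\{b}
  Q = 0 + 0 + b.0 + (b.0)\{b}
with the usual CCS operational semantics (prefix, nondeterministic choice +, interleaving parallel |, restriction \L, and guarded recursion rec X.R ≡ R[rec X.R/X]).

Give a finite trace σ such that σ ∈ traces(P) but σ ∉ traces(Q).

P's transition system — 3 states:
  s0 = 0 + 0 + b.0 + (a.0)\{b} ⊢ --a--▸ s1, --b--▸ s2
  s1 = 0\{b} ⊢ stopped
  s2 = 0 ⊢ stopped
Q's transition system — 2 states:
  t0 = 0 + 0 + b.0 + (b.0)\{b} ⊢ --b--▸ t1
  t1 = 0 ⊢ stopped
Run σ = ⟨a⟩ on P: start {s0}
  after a @ step 1: {s1}
  — P admits the full trace.
Run σ = ⟨a⟩ on Q: start {t0}
  after a @ step 1: no successor for Q

a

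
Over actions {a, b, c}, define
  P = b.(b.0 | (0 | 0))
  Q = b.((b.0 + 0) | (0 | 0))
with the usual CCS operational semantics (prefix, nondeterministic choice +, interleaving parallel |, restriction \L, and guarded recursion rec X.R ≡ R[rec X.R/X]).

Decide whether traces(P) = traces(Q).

Reachable graph of P (3 states):
  s0 = b.(b.0 | (0 | 0)) has moves -b-> s1
  s1 = b.0 | (0 | 0) has moves -b-> s2
  s2 = 0 | (0 | 0) has moves deadlocked
Reachable graph of Q (3 states):
  t0 = b.((b.0 + 0) | (0 | 0)) has moves -b-> t1
  t1 = (b.0 + 0) | (0 | 0) has moves -b-> t2
  t2 = 0 | (0 | 0) has moves deadlocked
Partition-refinement fixed point:
  B0 = {s0, t0}
  B1 = {s1, t1}
  B2 = {s2, t2}
s0 ∈ B0, t0 ∈ B0 → same block
Bisimilar ⇒ trace-equivalent.

traces(P) = traces(Q)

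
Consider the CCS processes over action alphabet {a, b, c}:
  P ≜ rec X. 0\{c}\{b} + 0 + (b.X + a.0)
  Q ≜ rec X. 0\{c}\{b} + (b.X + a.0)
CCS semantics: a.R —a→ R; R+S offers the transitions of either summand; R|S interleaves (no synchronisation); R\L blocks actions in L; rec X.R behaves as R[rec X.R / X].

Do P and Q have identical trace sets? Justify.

P's transition system — 2 states:
  p0 = rec X. 0\{c}\{b} + 0 + (b.X + a.0) ⊢ =a=> p1, =b=> p0
  p1 = 0 ⊢ ∅
Q's transition system — 2 states:
  q0 = rec X. 0\{c}\{b} + (b.X + a.0) ⊢ =a=> q1, =b=> q0
  q1 = 0 ⊢ ∅
Coarsest stable partition (strong bisimilarity classes):
  B0 = {p0, q0}
  B1 = {p1, q1}
p0 ∈ B0, q0 ∈ B0 → same block
Bisimilar ⇒ trace-equivalent.

YES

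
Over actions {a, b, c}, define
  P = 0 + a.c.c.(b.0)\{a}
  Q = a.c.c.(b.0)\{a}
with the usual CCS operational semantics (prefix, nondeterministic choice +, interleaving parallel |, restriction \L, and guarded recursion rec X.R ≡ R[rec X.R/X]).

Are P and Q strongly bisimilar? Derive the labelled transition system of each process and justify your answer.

P's transition system — 5 states:
  s0 = 0 + a.c.c.(b.0)\{a} :: =a=> s1
  s1 = c.c.(b.0)\{a} :: =c=> s2
  s2 = c.(b.0)\{a} :: =c=> s3
  s3 = (b.0)\{a} :: =b=> s4
  s4 = 0\{a} :: ∅
Q's transition system — 5 states:
  t0 = a.c.c.(b.0)\{a} :: =a=> t1
  t1 = c.c.(b.0)\{a} :: =c=> t2
  t2 = c.(b.0)\{a} :: =c=> t3
  t3 = (b.0)\{a} :: =b=> t4
  t4 = 0\{a} :: ∅
Coarsest stable partition (strong bisimilarity classes):
  B0 = {s0, t0}
  B1 = {s1, t1}
  B2 = {s2, t2}
  B3 = {s3, t3}
  B4 = {s4, t4}
s0 ∈ B0, t0 ∈ B0 → same block

P ~ Q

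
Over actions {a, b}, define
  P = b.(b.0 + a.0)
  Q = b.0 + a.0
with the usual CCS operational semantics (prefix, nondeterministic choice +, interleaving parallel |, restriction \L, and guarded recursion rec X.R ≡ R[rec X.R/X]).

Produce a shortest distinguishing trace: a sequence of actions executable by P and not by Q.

ba

LTS(P): 3 reachable states
  p0 = b.(b.0 + a.0) → -b-> p1
  p1 = b.0 + a.0 → -a-> p2, -b-> p2
  p2 = 0 → ·
LTS(Q): 2 reachable states
  q0 = b.0 + a.0 → -a-> q1, -b-> q1
  q1 = 0 → ·
Run σ = ⟨ba⟩ on P: start {p0}
  [1] b ⇒ {p1}
  [2] a ⇒ {p2}
  — P admits the full trace.
Run σ = ⟨ba⟩ on Q: start {q0}
  [1] b ⇒ {q1}
  [2] a ⇒ ∅  — Q cannot continue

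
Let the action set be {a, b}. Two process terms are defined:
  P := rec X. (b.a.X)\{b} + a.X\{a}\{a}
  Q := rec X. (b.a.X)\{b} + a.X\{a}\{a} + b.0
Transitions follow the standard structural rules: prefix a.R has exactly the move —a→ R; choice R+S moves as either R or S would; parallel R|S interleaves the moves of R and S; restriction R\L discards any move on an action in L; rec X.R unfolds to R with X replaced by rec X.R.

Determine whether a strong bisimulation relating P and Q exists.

not bisimilar

LTS(P): 2 reachable states
  s0 = rec X. (b.a.X)\{b} + a.X\{a}\{a} → --a--▸ s1
  s1 = (rec X. (b.a.X)\{b} + a.X\{a}\{a})\{a}\{a} → ∅
LTS(Q): 4 reachable states
  t0 = rec X. (b.a.X)\{b} + a.X\{a}\{a} + b.0 → --a--▸ t1, --b--▸ t2
  t1 = (rec X. (b.a.X)\{b} + a.X\{a}\{a} + b.0)\{a}\{a} → --b--▸ t3
  t2 = 0 → ∅
  t3 = 0\{a}\{a} → ∅
Bisimilarity quotient blocks:
  B0 = {s0}
  B1 = {s1, t2, t3}
  B2 = {t0}
  B3 = {t1}
s0 ∈ B0, t0 ∈ B2 → different blocks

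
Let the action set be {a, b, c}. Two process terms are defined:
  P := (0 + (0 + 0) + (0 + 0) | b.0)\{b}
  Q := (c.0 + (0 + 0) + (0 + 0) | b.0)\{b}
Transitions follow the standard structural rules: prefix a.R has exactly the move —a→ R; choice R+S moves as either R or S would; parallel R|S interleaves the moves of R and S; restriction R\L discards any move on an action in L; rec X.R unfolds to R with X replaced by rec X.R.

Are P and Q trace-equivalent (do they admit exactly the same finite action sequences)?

P's transition system — 1 states:
  p0 = (0 + (0 + 0) + (0 + 0) | b.0)\{b} has moves stopped
Q's transition system — 2 states:
  q0 = (c.0 + (0 + 0) + (0 + 0) | b.0)\{b} has moves -c-> q1
  q1 = 0\{b} has moves stopped
Executing c from Q (initial set {q0}):
  step 1 (c): {q1}
  Q completes σ.
Executing c from P (initial set {p0}):
  step 1 (c): ∅ (P stuck)

trace-distinct — witness ⟨c⟩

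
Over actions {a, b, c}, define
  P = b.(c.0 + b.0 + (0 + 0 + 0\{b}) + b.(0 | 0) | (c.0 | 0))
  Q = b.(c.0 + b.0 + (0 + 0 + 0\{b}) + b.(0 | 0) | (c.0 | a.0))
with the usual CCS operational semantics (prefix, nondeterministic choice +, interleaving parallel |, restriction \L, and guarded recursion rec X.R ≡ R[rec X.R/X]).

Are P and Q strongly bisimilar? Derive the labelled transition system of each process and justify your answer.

P's transition system — 6 states:
  s0 = b.(c.0 + b.0 + (0 + 0 + 0\{b}) + b.(0 | 0) | (c.0 | 0)) has moves -b-> s1
  s1 = c.0 + b.0 + (0 + 0 + 0\{b}) + b.(0 | 0) | (c.0 | 0) has moves -b-> s2, -b-> s3, -c-> s2, -c-> s4
  s2 = 0 has moves ·
  s3 = 0 | 0 | (c.0 | 0) has moves -c-> s5
  s4 = b.(0 | 0) | (0 | 0) has moves -b-> s5
  s5 = 0 | 0 | (0 | 0) has moves ·
Q's transition system — 10 states:
  t0 = b.(c.0 + b.0 + (0 + 0 + 0\{b}) + b.(0 | 0) | (c.0 | a.0)) has moves -b-> t1
  t1 = c.0 + b.0 + (0 + 0 + 0\{b}) + b.(0 | 0) | (c.0 | a.0) has moves -a-> t2, -b-> t3, -b-> t4, -c-> t3, -c-> t5
  t2 = b.(0 | 0) | (c.0 | 0) has moves -b-> t6, -c-> t7
  t3 = 0 has moves ·
  t4 = 0 | 0 | (c.0 | a.0) has moves -a-> t6, -c-> t8
  t5 = b.(0 | 0) | (0 | a.0) has moves -a-> t7, -b-> t8
  t6 = 0 | 0 | (c.0 | 0) has moves -c-> t9
  t7 = b.(0 | 0) | (0 | 0) has moves -b-> t9
  t8 = 0 | 0 | (0 | a.0) has moves -a-> t9
  t9 = 0 | 0 | (0 | 0) has moves ·
Bisimilarity quotient blocks:
  B0 = {s0}
  B1 = {s1}
  B2 = {s4, t7}
  B3 = {s2, s5, t3, t9}
  B4 = {s3, t6}
  B5 = {t0}
  B6 = {t1}
  B7 = {t5}
  B8 = {t8}
  B9 = {t2}
  B10 = {t4}
s0 ∈ B0, t0 ∈ B5 → different blocks

not bisimilar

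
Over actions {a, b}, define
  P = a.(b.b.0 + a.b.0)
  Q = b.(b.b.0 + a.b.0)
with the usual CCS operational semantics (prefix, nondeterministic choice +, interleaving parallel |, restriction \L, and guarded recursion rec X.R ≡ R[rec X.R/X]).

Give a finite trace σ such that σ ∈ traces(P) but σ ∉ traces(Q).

Reachable graph of P (4 states):
  m0 = a.(b.b.0 + a.b.0) → --a--▸ m1
  m1 = b.b.0 + a.b.0 → --a--▸ m2, --b--▸ m2
  m2 = b.0 → --b--▸ m3
  m3 = 0 → deadlocked
Reachable graph of Q (4 states):
  n0 = b.(b.b.0 + a.b.0) → --b--▸ n1
  n1 = b.b.0 + a.b.0 → --a--▸ n2, --b--▸ n2
  n2 = b.0 → --b--▸ n3
  n3 = 0 → deadlocked
Trace ⟨a⟩ through P, begin at {m0}:
  step 1 (a): {m1}
  ✓ P
Trace ⟨a⟩ through Q, begin at {n0}:
  step 1 (a): no successor for Q

a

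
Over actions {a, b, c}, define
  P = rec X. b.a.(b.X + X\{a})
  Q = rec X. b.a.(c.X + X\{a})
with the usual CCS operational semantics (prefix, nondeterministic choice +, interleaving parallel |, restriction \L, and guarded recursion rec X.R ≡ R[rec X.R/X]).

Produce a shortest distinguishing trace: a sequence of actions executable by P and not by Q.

babb

Reachable graph of P (4 states):
  s0 = rec X. b.a.(b.X + X\{a}) ⊢ ··b··> s1
  s1 = a.(b.(rec X. b.a.(b.X + X\{a})) + (rec X. b.a.(b.X + X\{a}))\{a}) ⊢ ··a··> s2
  s2 = b.(rec X. b.a.(b.X + X\{a})) + (rec X. b.a.(b.X + X\{a}))\{a} ⊢ ··b··> s0, ··b··> s3
  s3 = (a.(b.(rec X. b.a.(b.X + X\{a})) + (rec X. b.a.(b.X + X\{a}))\{a}))\{a} ⊢ (no moves)
Reachable graph of Q (4 states):
  t0 = rec X. b.a.(c.X + X\{a}) ⊢ ··b··> t1
  t1 = a.(c.(rec X. b.a.(c.X + X\{a})) + (rec X. b.a.(c.X + X\{a}))\{a}) ⊢ ··a··> t2
  t2 = c.(rec X. b.a.(c.X + X\{a})) + (rec X. b.a.(c.X + X\{a}))\{a} ⊢ ··b··> t3, ··c··> t0
  t3 = (a.(c.(rec X. b.a.(c.X + X\{a})) + (rec X. b.a.(c.X + X\{a}))\{a}))\{a} ⊢ (no moves)
Trace ⟨babb⟩ through P, begin at {s0}:
  after b @ step 1: {s1}
  after a @ step 2: {s2}
  after b @ step 3: {s0, s3}
  after b @ step 4: {s1}
  — P admits the full trace.
Trace ⟨babb⟩ through Q, begin at {t0}:
  after b @ step 1: {t1}
  after a @ step 2: {t2}
  after b @ step 3: {t3}
  after b @ step 4: ∅  — Q cannot continue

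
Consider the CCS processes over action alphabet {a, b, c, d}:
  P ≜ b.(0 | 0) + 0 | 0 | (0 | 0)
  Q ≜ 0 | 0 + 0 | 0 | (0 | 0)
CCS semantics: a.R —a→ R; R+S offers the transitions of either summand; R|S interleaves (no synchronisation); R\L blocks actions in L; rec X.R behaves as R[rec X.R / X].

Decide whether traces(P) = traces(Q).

Reachable graph of P (2 states):
  u0 = b.(0 | 0) + 0 | 0 | (0 | 0) :: ··b··> u1
  u1 = 0 | 0 :: ∅
Reachable graph of Q (1 states):
  v0 = 0 | 0 + 0 | 0 | (0 | 0) :: ∅
Trace ⟨b⟩ through P, begin at {u0}:
  after b @ step 1: {u1}
  P completes σ.
Trace ⟨b⟩ through Q, begin at {v0}:
  after b @ step 1: no successor for Q

traces(P) ≠ traces(Q) — witness ⟨b⟩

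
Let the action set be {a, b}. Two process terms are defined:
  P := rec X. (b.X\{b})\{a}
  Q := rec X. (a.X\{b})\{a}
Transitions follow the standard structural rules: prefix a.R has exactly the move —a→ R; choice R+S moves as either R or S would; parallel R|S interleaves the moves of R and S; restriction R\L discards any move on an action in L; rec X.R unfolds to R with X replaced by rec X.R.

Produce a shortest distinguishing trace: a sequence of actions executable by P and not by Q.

b

P's transition system — 2 states:
  s0 = rec X. (b.X\{b})\{a} ⊢ ··b··> s1
  s1 = (rec X. (b.X\{b})\{a})\{b}\{a} ⊢ deadlocked
Q's transition system — 1 states:
  t0 = rec X. (a.X\{b})\{a} ⊢ deadlocked
Trace ⟨b⟩ through P, begin at {s0}:
  after b @ step 1: {s1}
  — P admits the full trace.
Trace ⟨b⟩ through Q, begin at {t0}:
  after b @ step 1: no successor for Q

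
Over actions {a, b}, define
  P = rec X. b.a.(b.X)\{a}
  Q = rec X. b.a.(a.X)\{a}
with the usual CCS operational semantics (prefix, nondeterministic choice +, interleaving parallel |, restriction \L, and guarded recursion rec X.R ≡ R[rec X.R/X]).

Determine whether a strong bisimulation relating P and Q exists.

LTS(P): 5 reachable states
  s0 = rec X. b.a.(b.X)\{a} ⊢ =b=> s1
  s1 = a.(b.(rec X. b.a.(b.X)\{a}))\{a} ⊢ =a=> s2
  s2 = (b.(rec X. b.a.(b.X)\{a}))\{a} ⊢ =b=> s3
  s3 = (rec X. b.a.(b.X)\{a})\{a} ⊢ =b=> s4
  s4 = (a.(b.(rec X. b.a.(b.X)\{a}))\{a})\{a} ⊢ ·
LTS(Q): 3 reachable states
  t0 = rec X. b.a.(a.X)\{a} ⊢ =b=> t1
  t1 = a.(a.(rec X. b.a.(a.X)\{a}))\{a} ⊢ =a=> t2
  t2 = (a.(rec X. b.a.(a.X)\{a}))\{a} ⊢ ·
Coarsest stable partition (strong bisimilarity classes):
  B0 = {s0}
  B1 = {s1}
  B2 = {s2}
  B3 = {s3}
  B4 = {s4, t2}
  B5 = {t0}
  B6 = {t1}
s0 ∈ B0, t0 ∈ B5 → different blocks

not bisimilar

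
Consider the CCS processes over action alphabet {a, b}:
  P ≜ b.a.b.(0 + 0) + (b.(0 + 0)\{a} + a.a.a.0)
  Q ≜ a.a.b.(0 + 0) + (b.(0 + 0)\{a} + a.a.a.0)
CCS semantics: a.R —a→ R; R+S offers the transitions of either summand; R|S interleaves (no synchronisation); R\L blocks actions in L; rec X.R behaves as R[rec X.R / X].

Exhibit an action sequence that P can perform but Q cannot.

P's transition system — 8 states:
  u0 = b.a.b.(0 + 0) + (b.(0 + 0)\{a} + a.a.a.0) has moves -a-> u1, -b-> u2, -b-> u3
  u1 = a.a.0 has moves -a-> u4
  u2 = (0 + 0)\{a} has moves stopped
  u3 = a.b.(0 + 0) has moves -a-> u5
  u4 = a.0 has moves -a-> u6
  u5 = b.(0 + 0) has moves -b-> u7
  u6 = 0 has moves stopped
  u7 = 0 + 0 has moves stopped
Q's transition system — 8 states:
  v0 = a.a.b.(0 + 0) + (b.(0 + 0)\{a} + a.a.a.0) has moves -a-> v1, -a-> v2, -b-> v3
  v1 = a.a.0 has moves -a-> v4
  v2 = a.b.(0 + 0) has moves -a-> v5
  v3 = (0 + 0)\{a} has moves stopped
  v4 = a.0 has moves -a-> v6
  v5 = b.(0 + 0) has moves -b-> v7
  v6 = 0 has moves stopped
  v7 = 0 + 0 has moves stopped
Run σ = ⟨ba⟩ on P: start {u0}
  after b @ step 1: {u2, u3}
  after a @ step 2: {u5}
  ✓ P
Run σ = ⟨ba⟩ on Q: start {v0}
  after b @ step 1: {v3}
  after a @ step 2: ∅  — Q cannot continue

ba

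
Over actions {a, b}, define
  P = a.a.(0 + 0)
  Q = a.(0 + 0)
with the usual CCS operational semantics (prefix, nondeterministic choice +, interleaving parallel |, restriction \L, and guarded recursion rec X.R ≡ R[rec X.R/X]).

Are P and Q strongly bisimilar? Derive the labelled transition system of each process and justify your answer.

NO

P's transition system — 3 states:
  s0 = a.a.(0 + 0) :: =a=> s1
  s1 = a.(0 + 0) :: =a=> s2
  s2 = 0 + 0 :: stopped
Q's transition system — 2 states:
  t0 = a.(0 + 0) :: =a=> t1
  t1 = 0 + 0 :: stopped
Coarsest stable partition (strong bisimilarity classes):
  B0 = {s0}
  B1 = {s1, t0}
  B2 = {s2, t1}
s0 ∈ B0, t0 ∈ B1 → different blocks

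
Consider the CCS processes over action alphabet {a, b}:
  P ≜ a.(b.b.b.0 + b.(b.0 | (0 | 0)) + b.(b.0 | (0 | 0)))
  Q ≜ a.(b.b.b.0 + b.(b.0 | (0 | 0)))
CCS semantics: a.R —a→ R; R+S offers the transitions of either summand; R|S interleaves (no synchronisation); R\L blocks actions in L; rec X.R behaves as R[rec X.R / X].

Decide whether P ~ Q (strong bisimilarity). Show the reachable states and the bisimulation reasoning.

P ~ Q

LTS(P): 7 reachable states
  u0 = a.(b.b.b.0 + b.(b.0 | (0 | 0)) + b.(b.0 | (0 | 0))) :: ··a··> u1
  u1 = b.b.b.0 + b.(b.0 | (0 | 0)) + b.(b.0 | (0 | 0)) :: ··b··> u2, ··b··> u3
  u2 = b.0 | (0 | 0) :: ··b··> u4
  u3 = b.b.0 :: ··b··> u5
  u4 = 0 | (0 | 0) :: deadlocked
  u5 = b.0 :: ··b··> u6
  u6 = 0 :: deadlocked
LTS(Q): 7 reachable states
  v0 = a.(b.b.b.0 + b.(b.0 | (0 | 0))) :: ··a··> v1
  v1 = b.b.b.0 + b.(b.0 | (0 | 0)) :: ··b··> v2, ··b··> v3
  v2 = b.0 | (0 | 0) :: ··b··> v4
  v3 = b.b.0 :: ··b··> v5
  v4 = 0 | (0 | 0) :: deadlocked
  v5 = b.0 :: ··b··> v6
  v6 = 0 :: deadlocked
Partition-refinement fixed point:
  B0 = {u0, v0}
  B1 = {u1, v1}
  B2 = {u3, v3}
  B3 = {u2, u5, v2, v5}
  B4 = {u4, u6, v4, v6}
u0 ∈ B0, v0 ∈ B0 → same block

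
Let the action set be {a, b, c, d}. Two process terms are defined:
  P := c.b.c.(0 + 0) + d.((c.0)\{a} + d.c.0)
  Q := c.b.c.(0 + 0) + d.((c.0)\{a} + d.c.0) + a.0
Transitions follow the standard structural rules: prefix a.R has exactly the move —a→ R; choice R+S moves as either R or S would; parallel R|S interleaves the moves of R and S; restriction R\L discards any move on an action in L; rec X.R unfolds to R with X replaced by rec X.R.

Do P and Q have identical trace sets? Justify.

NO — witness ⟨a⟩

P's transition system — 8 states:
  u0 = c.b.c.(0 + 0) + d.((c.0)\{a} + d.c.0) has moves =c=> u1, =d=> u2
  u1 = b.c.(0 + 0) has moves =b=> u3
  u2 = (c.0)\{a} + d.c.0 has moves =c=> u4, =d=> u5
  u3 = c.(0 + 0) has moves =c=> u6
  u4 = 0\{a} has moves deadlocked
  u5 = c.0 has moves =c=> u7
  u6 = 0 + 0 has moves deadlocked
  u7 = 0 has moves deadlocked
Q's transition system — 8 states:
  v0 = c.b.c.(0 + 0) + d.((c.0)\{a} + d.c.0) + a.0 has moves =a=> v1, =c=> v2, =d=> v3
  v1 = 0 has moves deadlocked
  v2 = b.c.(0 + 0) has moves =b=> v4
  v3 = (c.0)\{a} + d.c.0 has moves =c=> v5, =d=> v6
  v4 = c.(0 + 0) has moves =c=> v7
  v5 = 0\{a} has moves deadlocked
  v6 = c.0 has moves =c=> v1
  v7 = 0 + 0 has moves deadlocked
Run σ = ⟨a⟩ on Q: start {v0}
  step 1 (a): {v1}
  Q completes σ.
Run σ = ⟨a⟩ on P: start {u0}
  step 1 (a): no successor for P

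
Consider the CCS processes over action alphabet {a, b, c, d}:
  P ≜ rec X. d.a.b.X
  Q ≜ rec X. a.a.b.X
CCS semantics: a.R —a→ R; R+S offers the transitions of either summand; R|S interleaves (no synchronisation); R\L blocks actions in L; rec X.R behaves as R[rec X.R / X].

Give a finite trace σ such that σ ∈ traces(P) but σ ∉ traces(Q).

d

P's transition system — 3 states:
  u0 = rec X. d.a.b.X :: -d-> u1
  u1 = a.b.(rec X. d.a.b.X) :: -a-> u2
  u2 = b.(rec X. d.a.b.X) :: -b-> u0
Q's transition system — 3 states:
  v0 = rec X. a.a.b.X :: -a-> v1
  v1 = a.b.(rec X. a.a.b.X) :: -a-> v2
  v2 = b.(rec X. a.a.b.X) :: -b-> v0
Executing d from P (initial set {u0}):
  [1] d ⇒ {u1}
  ✓ P
Executing d from Q (initial set {v0}):
  [1] d ⇒ no successor for Q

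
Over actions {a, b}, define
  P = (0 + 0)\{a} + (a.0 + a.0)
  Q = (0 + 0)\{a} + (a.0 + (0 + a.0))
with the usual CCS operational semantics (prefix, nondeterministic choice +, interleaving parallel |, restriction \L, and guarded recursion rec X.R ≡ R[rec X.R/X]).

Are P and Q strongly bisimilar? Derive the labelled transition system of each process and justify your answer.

LTS(P): 2 reachable states
  u0 = (0 + 0)\{a} + (a.0 + a.0) ⊢ =a=> u1
  u1 = 0 ⊢ ·
LTS(Q): 2 reachable states
  v0 = (0 + 0)\{a} + (a.0 + (0 + a.0)) ⊢ =a=> v1
  v1 = 0 ⊢ ·
Coarsest stable partition (strong bisimilarity classes):
  B0 = {u0, v0}
  B1 = {u1, v1}
u0 ∈ B0, v0 ∈ B0 → same block

YES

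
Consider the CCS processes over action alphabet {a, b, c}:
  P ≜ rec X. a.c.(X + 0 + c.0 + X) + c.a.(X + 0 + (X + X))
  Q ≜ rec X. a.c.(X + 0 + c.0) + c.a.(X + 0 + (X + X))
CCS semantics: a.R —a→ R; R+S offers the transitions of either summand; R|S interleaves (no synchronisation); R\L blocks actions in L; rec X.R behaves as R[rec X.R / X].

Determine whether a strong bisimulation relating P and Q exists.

LTS(P): 6 reachable states
  p0 = rec X. a.c.(X + 0 + c.0 + X) + c.a.(X + 0 + (X + X)) | =a=> p1, =c=> p2
  p1 = c.((rec X. a.c.(X + 0 + c.0 + X) + c.a.(X + 0 + (X + X))) + 0 + c.0 + (rec X. a.c.(X + 0 + c.0 + X) + c.a.(X + 0 + (X + X)))) | =c=> p3
  p2 = a.((rec X. a.c.(X + 0 + c.0 + X) + c.a.(X + 0 + (X + X))) + 0 + ((rec X. a.c.(X + 0 + c.0 + X) + c.a.(X + 0 + (X + X))) + (rec X. a.c.(X + 0 + c.0 + X) + c.a.(X + 0 + (X + X))))) | =a=> p4
  p3 = (rec X. a.c.(X + 0 + c.0 + X) + c.a.(X + 0 + (X + X))) + 0 + c.0 + (rec X. a.c.(X + 0 + c.0 + X) + c.a.(X + 0 + (X + X))) | =a=> p1, =c=> p2, =c=> p5
  p4 = (rec X. a.c.(X + 0 + c.0 + X) + c.a.(X + 0 + (X + X))) + 0 + ((rec X. a.c.(X + 0 + c.0 + X) + c.a.(X + 0 + (X + X))) + (rec X. a.c.(X + 0 + c.0 + X) + c.a.(X + 0 + (X + X)))) | =a=> p1, =c=> p2
  p5 = 0 | stopped
LTS(Q): 6 reachable states
  q0 = rec X. a.c.(X + 0 + c.0) + c.a.(X + 0 + (X + X)) | =a=> q1, =c=> q2
  q1 = c.((rec X. a.c.(X + 0 + c.0) + c.a.(X + 0 + (X + X))) + 0 + c.0) | =c=> q3
  q2 = a.((rec X. a.c.(X + 0 + c.0) + c.a.(X + 0 + (X + X))) + 0 + ((rec X. a.c.(X + 0 + c.0) + c.a.(X + 0 + (X + X))) + (rec X. a.c.(X + 0 + c.0) + c.a.(X + 0 + (X + X))))) | =a=> q4
  q3 = (rec X. a.c.(X + 0 + c.0) + c.a.(X + 0 + (X + X))) + 0 + c.0 | =a=> q1, =c=> q2, =c=> q5
  q4 = (rec X. a.c.(X + 0 + c.0) + c.a.(X + 0 + (X + X))) + 0 + ((rec X. a.c.(X + 0 + c.0) + c.a.(X + 0 + (X + X))) + (rec X. a.c.(X + 0 + c.0) + c.a.(X + 0 + (X + X)))) | =a=> q1, =c=> q2
  q5 = 0 | stopped
Coarsest stable partition (strong bisimilarity classes):
  B0 = {p0, p4, q0, q4}
  B1 = {p1, q1}
  B2 = {p3, q3}
  B3 = {p5, q5}
  B4 = {p2, q2}
p0 ∈ B0, q0 ∈ B0 → same block

YES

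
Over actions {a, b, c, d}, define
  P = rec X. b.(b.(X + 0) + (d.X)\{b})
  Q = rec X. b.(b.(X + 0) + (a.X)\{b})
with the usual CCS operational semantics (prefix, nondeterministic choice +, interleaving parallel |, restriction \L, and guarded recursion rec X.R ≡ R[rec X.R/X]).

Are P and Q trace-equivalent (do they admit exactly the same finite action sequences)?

LTS(P): 4 reachable states
  m0 = rec X. b.(b.(X + 0) + (d.X)\{b}) has moves -b-> m1
  m1 = b.((rec X. b.(b.(X + 0) + (d.X)\{b})) + 0) + (d.(rec X. b.(b.(X + 0) + (d.X)\{b})))\{b} has moves -b-> m2, -d-> m3
  m2 = (rec X. b.(b.(X + 0) + (d.X)\{b})) + 0 has moves -b-> m1
  m3 = (rec X. b.(b.(X + 0) + (d.X)\{b}))\{b} has moves stopped
LTS(Q): 4 reachable states
  n0 = rec X. b.(b.(X + 0) + (a.X)\{b}) has moves -b-> n1
  n1 = b.((rec X. b.(b.(X + 0) + (a.X)\{b})) + 0) + (a.(rec X. b.(b.(X + 0) + (a.X)\{b})))\{b} has moves -a-> n2, -b-> n3
  n2 = (rec X. b.(b.(X + 0) + (a.X)\{b}))\{b} has moves stopped
  n3 = (rec X. b.(b.(X + 0) + (a.X)\{b})) + 0 has moves -b-> n1
Run σ = ⟨bd⟩ on P: start {m0}
  [1] b ⇒ {m1}
  [2] d ⇒ {m3}
  — P admits the full trace.
Run σ = ⟨bd⟩ on Q: start {n0}
  [1] b ⇒ {n1}
  [2] d ⇒ ∅  — Q cannot continue

trace-distinct — witness ⟨bd⟩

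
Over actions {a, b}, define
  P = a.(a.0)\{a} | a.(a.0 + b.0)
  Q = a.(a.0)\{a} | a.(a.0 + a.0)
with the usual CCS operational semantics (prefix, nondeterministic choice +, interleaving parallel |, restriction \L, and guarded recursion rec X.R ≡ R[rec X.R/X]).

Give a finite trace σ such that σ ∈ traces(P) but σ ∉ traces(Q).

ab

Reachable graph of P (6 states):
  m0 = a.(a.0)\{a} | a.(a.0 + b.0) → --a--▸ m1, --a--▸ m2
  m1 = (a.0)\{a} | a.(a.0 + b.0) → --a--▸ m3
  m2 = a.(a.0)\{a} | (a.0 + b.0) → --a--▸ m3, --a--▸ m4, --b--▸ m4
  m3 = (a.0)\{a} | (a.0 + b.0) → --a--▸ m5, --b--▸ m5
  m4 = a.(a.0)\{a} | 0 → --a--▸ m5
  m5 = (a.0)\{a} | 0 → (no moves)
Reachable graph of Q (6 states):
  n0 = a.(a.0)\{a} | a.(a.0 + a.0) → --a--▸ n1, --a--▸ n2
  n1 = (a.0)\{a} | a.(a.0 + a.0) → --a--▸ n3
  n2 = a.(a.0)\{a} | (a.0 + a.0) → --a--▸ n3, --a--▸ n4
  n3 = (a.0)\{a} | (a.0 + a.0) → --a--▸ n5
  n4 = a.(a.0)\{a} | 0 → --a--▸ n5
  n5 = (a.0)\{a} | 0 → (no moves)
Run σ = ⟨ab⟩ on P: start {m0}
  after a @ step 1: {m1, m2}
  after b @ step 2: {m4}
  ✓ P
Run σ = ⟨ab⟩ on Q: start {n0}
  after a @ step 1: {n1, n2}
  after b @ step 2: no successor for Q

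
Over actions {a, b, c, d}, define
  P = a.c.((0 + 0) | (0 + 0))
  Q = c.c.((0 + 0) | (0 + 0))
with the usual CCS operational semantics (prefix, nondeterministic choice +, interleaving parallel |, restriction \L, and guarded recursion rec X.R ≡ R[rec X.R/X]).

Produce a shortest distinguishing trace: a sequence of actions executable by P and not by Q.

a

Reachable graph of P (3 states):
  m0 = a.c.((0 + 0) | (0 + 0)) → ··a··> m1
  m1 = c.((0 + 0) | (0 + 0)) → ··c··> m2
  m2 = (0 + 0) | (0 + 0) → deadlocked
Reachable graph of Q (3 states):
  n0 = c.c.((0 + 0) | (0 + 0)) → ··c··> n1
  n1 = c.((0 + 0) | (0 + 0)) → ··c··> n2
  n2 = (0 + 0) | (0 + 0) → deadlocked
Run σ = ⟨a⟩ on P: start {m0}
  [1] a ⇒ {m1}
  P completes σ.
Run σ = ⟨a⟩ on Q: start {n0}
  [1] a ⇒ no successor for Q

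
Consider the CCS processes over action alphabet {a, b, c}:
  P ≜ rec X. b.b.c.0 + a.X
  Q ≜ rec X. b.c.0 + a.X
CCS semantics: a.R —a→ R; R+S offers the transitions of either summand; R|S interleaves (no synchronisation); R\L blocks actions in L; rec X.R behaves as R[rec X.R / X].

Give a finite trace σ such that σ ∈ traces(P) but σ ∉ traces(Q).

bb

Reachable graph of P (4 states):
  p0 = rec X. b.b.c.0 + a.X | ··a··> p0, ··b··> p1
  p1 = b.c.0 | ··b··> p2
  p2 = c.0 | ··c··> p3
  p3 = 0 | ·
Reachable graph of Q (3 states):
  q0 = rec X. b.c.0 + a.X | ··a··> q0, ··b··> q1
  q1 = c.0 | ··c··> q2
  q2 = 0 | ·
Trace ⟨bb⟩ through P, begin at {p0}:
  after b @ step 1: {p1}
  after b @ step 2: {p2}
  — P admits the full trace.
Trace ⟨bb⟩ through Q, begin at {q0}:
  after b @ step 1: {q1}
  after b @ step 2: ∅ (Q stuck)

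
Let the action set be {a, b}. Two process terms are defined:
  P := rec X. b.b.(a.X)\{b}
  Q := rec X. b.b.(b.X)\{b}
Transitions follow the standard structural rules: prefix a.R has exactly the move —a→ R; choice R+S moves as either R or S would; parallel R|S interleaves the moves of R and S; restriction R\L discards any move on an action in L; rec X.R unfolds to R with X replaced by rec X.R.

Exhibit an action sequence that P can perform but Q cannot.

bba

Reachable graph of P (4 states):
  u0 = rec X. b.b.(a.X)\{b} has moves —b→ u1
  u1 = b.(a.(rec X. b.b.(a.X)\{b}))\{b} has moves —b→ u2
  u2 = (a.(rec X. b.b.(a.X)\{b}))\{b} has moves —a→ u3
  u3 = (rec X. b.b.(a.X)\{b})\{b} has moves ·
Reachable graph of Q (3 states):
  v0 = rec X. b.b.(b.X)\{b} has moves —b→ v1
  v1 = b.(b.(rec X. b.b.(b.X)\{b}))\{b} has moves —b→ v2
  v2 = (b.(rec X. b.b.(b.X)\{b}))\{b} has moves ·
Run σ = ⟨bba⟩ on P: start {u0}
  [1] b ⇒ {u1}
  [2] b ⇒ {u2}
  [3] a ⇒ {u3}
  ✓ P
Run σ = ⟨bba⟩ on Q: start {v0}
  [1] b ⇒ {v1}
  [2] b ⇒ {v2}
  [3] a ⇒ no successor for Q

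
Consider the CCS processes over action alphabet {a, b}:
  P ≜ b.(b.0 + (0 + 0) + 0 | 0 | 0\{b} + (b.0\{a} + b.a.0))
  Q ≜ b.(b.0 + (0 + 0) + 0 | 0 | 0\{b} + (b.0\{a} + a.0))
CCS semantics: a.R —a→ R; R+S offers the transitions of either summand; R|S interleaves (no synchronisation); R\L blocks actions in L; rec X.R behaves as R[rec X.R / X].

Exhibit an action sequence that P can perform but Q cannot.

bba

P's transition system — 5 states:
  u0 = b.(b.0 + (0 + 0) + 0 | 0 | 0\{b} + (b.0\{a} + b.a.0)) ⊢ --b--▸ u1
  u1 = b.0 + (0 + 0) + 0 | 0 | 0\{b} + (b.0\{a} + b.a.0) ⊢ --b--▸ u2, --b--▸ u3, --b--▸ u4
  u2 = 0 ⊢ ·
  u3 = 0\{a} ⊢ ·
  u4 = a.0 ⊢ --a--▸ u2
Q's transition system — 4 states:
  v0 = b.(b.0 + (0 + 0) + 0 | 0 | 0\{b} + (b.0\{a} + a.0)) ⊢ --b--▸ v1
  v1 = b.0 + (0 + 0) + 0 | 0 | 0\{b} + (b.0\{a} + a.0) ⊢ --a--▸ v2, --b--▸ v2, --b--▸ v3
  v2 = 0 ⊢ ·
  v3 = 0\{a} ⊢ ·
Executing bba from P (initial set {u0}):
  [1] b ⇒ {u1}
  [2] b ⇒ {u2, u3, u4}
  [3] a ⇒ {u2}
  — P admits the full trace.
Executing bba from Q (initial set {v0}):
  [1] b ⇒ {v1}
  [2] b ⇒ {v2, v3}
  [3] a ⇒ ∅ (Q stuck)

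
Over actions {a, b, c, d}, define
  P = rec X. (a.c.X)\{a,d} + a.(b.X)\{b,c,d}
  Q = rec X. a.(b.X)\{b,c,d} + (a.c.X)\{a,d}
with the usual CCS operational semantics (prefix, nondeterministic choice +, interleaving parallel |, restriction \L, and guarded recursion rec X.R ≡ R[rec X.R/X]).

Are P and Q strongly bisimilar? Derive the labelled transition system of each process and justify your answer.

P ~ Q

P's transition system — 2 states:
  u0 = rec X. (a.c.X)\{a,d} + a.(b.X)\{b,c,d} → =a=> u1
  u1 = (b.(rec X. (a.c.X)\{a,d} + a.(b.X)\{b,c,d}))\{b,c,d} → ∅
Q's transition system — 2 states:
  v0 = rec X. a.(b.X)\{b,c,d} + (a.c.X)\{a,d} → =a=> v1
  v1 = (b.(rec X. a.(b.X)\{b,c,d} + (a.c.X)\{a,d}))\{b,c,d} → ∅
Partition-refinement fixed point:
  B0 = {u0, v0}
  B1 = {u1, v1}
u0 ∈ B0, v0 ∈ B0 → same block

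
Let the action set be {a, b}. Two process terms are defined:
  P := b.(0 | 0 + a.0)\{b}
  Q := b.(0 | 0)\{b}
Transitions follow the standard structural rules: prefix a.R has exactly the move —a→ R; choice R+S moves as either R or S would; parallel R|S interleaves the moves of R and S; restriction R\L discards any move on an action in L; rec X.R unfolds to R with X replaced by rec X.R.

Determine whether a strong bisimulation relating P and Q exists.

LTS(P): 3 reachable states
  m0 = b.(0 | 0 + a.0)\{b} | --b--▸ m1
  m1 = (0 | 0 + a.0)\{b} | --a--▸ m2
  m2 = 0\{b} | ·
LTS(Q): 2 reachable states
  n0 = b.(0 | 0)\{b} | --b--▸ n1
  n1 = (0 | 0)\{b} | ·
Partition-refinement fixed point:
  B0 = {m0}
  B1 = {m1}
  B2 = {m2, n1}
  B3 = {n0}
m0 ∈ B0, n0 ∈ B3 → different blocks

not bisimilar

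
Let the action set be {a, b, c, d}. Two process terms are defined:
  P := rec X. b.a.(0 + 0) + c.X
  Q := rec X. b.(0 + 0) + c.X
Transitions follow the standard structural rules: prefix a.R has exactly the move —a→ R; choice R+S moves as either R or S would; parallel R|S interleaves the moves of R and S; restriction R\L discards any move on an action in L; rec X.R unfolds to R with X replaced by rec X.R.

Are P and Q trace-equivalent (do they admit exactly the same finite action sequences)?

Reachable graph of P (3 states):
  m0 = rec X. b.a.(0 + 0) + c.X → -b-> m1, -c-> m0
  m1 = a.(0 + 0) → -a-> m2
  m2 = 0 + 0 → ∅
Reachable graph of Q (2 states):
  n0 = rec X. b.(0 + 0) + c.X → -b-> n1, -c-> n0
  n1 = 0 + 0 → ∅
Run σ = ⟨ba⟩ on P: start {m0}
  [1] b ⇒ {m1}
  [2] a ⇒ {m2}
  P completes σ.
Run σ = ⟨ba⟩ on Q: start {n0}
  [1] b ⇒ {n1}
  [2] a ⇒ ∅ (Q stuck)

trace-distinct — witness ⟨ba⟩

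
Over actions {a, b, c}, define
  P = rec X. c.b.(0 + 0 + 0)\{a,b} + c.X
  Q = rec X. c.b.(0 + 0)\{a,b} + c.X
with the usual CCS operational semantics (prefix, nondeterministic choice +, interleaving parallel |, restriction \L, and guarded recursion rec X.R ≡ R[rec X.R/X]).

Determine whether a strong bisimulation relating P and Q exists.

P ~ Q

P's transition system — 3 states:
  s0 = rec X. c.b.(0 + 0 + 0)\{a,b} + c.X | --c--▸ s0, --c--▸ s1
  s1 = b.(0 + 0 + 0)\{a,b} | --b--▸ s2
  s2 = (0 + 0 + 0)\{a,b} | deadlocked
Q's transition system — 3 states:
  t0 = rec X. c.b.(0 + 0)\{a,b} + c.X | --c--▸ t0, --c--▸ t1
  t1 = b.(0 + 0)\{a,b} | --b--▸ t2
  t2 = (0 + 0)\{a,b} | deadlocked
Bisimilarity quotient blocks:
  B0 = {s0, t0}
  B1 = {s1, t1}
  B2 = {s2, t2}
s0 ∈ B0, t0 ∈ B0 → same block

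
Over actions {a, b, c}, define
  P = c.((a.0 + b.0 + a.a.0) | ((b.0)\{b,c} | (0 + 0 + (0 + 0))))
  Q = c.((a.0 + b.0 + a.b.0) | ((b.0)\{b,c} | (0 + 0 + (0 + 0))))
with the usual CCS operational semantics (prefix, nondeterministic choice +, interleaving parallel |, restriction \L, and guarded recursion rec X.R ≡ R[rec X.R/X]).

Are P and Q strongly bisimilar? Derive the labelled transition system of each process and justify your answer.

P ≁ Q

P's transition system — 4 states:
  u0 = c.((a.0 + b.0 + a.a.0) | ((b.0)\{b,c} | (0 + 0 + (0 + 0)))) ⊢ —c→ u1
  u1 = (a.0 + b.0 + a.a.0) | ((b.0)\{b,c} | (0 + 0 + (0 + 0))) ⊢ —a→ u2, —a→ u3, —b→ u2
  u2 = 0 | ((b.0)\{b,c} | (0 + 0 + (0 + 0))) ⊢ (no moves)
  u3 = a.0 | ((b.0)\{b,c} | (0 + 0 + (0 + 0))) ⊢ —a→ u2
Q's transition system — 4 states:
  v0 = c.((a.0 + b.0 + a.b.0) | ((b.0)\{b,c} | (0 + 0 + (0 + 0)))) ⊢ —c→ v1
  v1 = (a.0 + b.0 + a.b.0) | ((b.0)\{b,c} | (0 + 0 + (0 + 0))) ⊢ —a→ v2, —a→ v3, —b→ v2
  v2 = 0 | ((b.0)\{b,c} | (0 + 0 + (0 + 0))) ⊢ (no moves)
  v3 = b.0 | ((b.0)\{b,c} | (0 + 0 + (0 + 0))) ⊢ —b→ v2
Bisimilarity quotient blocks:
  B0 = {u0}
  B1 = {u1}
  B2 = {u2, v2}
  B3 = {u3}
  B4 = {v0}
  B5 = {v1}
  B6 = {v3}
u0 ∈ B0, v0 ∈ B4 → different blocks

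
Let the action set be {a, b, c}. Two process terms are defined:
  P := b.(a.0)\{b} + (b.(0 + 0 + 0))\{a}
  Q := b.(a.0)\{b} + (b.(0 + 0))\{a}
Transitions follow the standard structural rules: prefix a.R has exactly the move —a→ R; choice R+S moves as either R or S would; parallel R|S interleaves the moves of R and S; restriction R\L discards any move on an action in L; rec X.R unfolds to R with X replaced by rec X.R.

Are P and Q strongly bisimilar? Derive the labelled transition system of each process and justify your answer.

P's transition system — 4 states:
  m0 = b.(a.0)\{b} + (b.(0 + 0 + 0))\{a} ⊢ --b--▸ m1, --b--▸ m2
  m1 = (0 + 0 + 0)\{a} ⊢ ∅
  m2 = (a.0)\{b} ⊢ --a--▸ m3
  m3 = 0\{b} ⊢ ∅
Q's transition system — 4 states:
  n0 = b.(a.0)\{b} + (b.(0 + 0))\{a} ⊢ --b--▸ n1, --b--▸ n2
  n1 = (0 + 0)\{a} ⊢ ∅
  n2 = (a.0)\{b} ⊢ --a--▸ n3
  n3 = 0\{b} ⊢ ∅
Coarsest stable partition (strong bisimilarity classes):
  B0 = {m0, n0}
  B1 = {m1, m3, n1, n3}
  B2 = {m2, n2}
m0 ∈ B0, n0 ∈ B0 → same block

YES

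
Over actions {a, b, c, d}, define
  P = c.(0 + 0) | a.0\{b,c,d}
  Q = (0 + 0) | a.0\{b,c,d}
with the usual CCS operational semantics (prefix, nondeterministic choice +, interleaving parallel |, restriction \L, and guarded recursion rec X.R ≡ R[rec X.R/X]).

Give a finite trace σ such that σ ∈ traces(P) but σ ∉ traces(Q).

c

Reachable graph of P (4 states):
  m0 = c.(0 + 0) | a.0\{b,c,d} → —a→ m1, —c→ m2
  m1 = c.(0 + 0) | 0\{b,c,d} → —c→ m3
  m2 = (0 + 0) | a.0\{b,c,d} → —a→ m3
  m3 = (0 + 0) | 0\{b,c,d} → ∅
Reachable graph of Q (2 states):
  n0 = (0 + 0) | a.0\{b,c,d} → —a→ n1
  n1 = (0 + 0) | 0\{b,c,d} → ∅
Trace ⟨c⟩ through P, begin at {m0}:
  after c @ step 1: {m2}
  — P admits the full trace.
Trace ⟨c⟩ through Q, begin at {n0}:
  after c @ step 1: no successor for Q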